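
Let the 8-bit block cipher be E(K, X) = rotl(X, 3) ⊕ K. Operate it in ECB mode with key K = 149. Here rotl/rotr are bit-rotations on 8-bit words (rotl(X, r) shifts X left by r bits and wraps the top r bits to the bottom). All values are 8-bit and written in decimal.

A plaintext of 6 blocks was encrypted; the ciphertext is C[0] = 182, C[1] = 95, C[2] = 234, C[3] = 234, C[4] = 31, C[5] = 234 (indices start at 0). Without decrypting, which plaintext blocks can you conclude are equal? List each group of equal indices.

ECB encrypts each block independently with the same key, so equal ciphertext blocks imply equal plaintext blocks.
C[2] = C[3] = C[5] = 234, so P[2] = P[3] = P[5].

P[2] = P[3] = P[5]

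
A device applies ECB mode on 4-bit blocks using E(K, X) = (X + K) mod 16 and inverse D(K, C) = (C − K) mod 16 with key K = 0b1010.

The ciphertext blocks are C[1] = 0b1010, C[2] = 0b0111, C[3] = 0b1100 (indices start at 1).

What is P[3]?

ECB decryption: P_i = D(K, C_i).
P[3]: D(K, 0b1100) = 0b0010.

P[3] = 0b0010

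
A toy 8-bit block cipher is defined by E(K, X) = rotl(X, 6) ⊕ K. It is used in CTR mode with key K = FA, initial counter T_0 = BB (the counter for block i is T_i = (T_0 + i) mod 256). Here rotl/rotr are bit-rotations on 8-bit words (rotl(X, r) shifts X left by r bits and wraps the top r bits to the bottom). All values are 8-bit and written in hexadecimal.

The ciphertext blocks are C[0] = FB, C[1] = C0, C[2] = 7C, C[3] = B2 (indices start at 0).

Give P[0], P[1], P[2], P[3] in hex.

P[0] = EF, P[1] = 15, P[2] = E9, P[3] = E7

CTR decryption: S_i = E(K, T_i) where T_i is the counter for block i; P_i = C_i ⊕ S_i.
P[0]: T = BB, S = E(K, T) = 14; FB ⊕ 14 = EF.
P[1]: T = BC, S = E(K, T) = D5; C0 ⊕ D5 = 15.
P[2]: T = BD, S = E(K, T) = 95; 7C ⊕ 95 = E9.
P[3]: T = BE, S = E(K, T) = 55; B2 ⊕ 55 = E7.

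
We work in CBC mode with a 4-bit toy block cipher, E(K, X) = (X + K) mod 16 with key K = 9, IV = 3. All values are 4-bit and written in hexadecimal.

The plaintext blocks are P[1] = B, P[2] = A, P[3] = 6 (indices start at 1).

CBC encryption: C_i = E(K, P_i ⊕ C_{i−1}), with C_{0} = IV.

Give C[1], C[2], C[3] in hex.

C[1]: P[1] ⊕ 3 = 8; E(K, 8) = 1.
C[2]: P[2] ⊕ 1 = B; E(K, B) = 4.
C[3]: P[3] ⊕ 4 = 2; E(K, 2) = B.

C[1] = 1, C[2] = 4, C[3] = B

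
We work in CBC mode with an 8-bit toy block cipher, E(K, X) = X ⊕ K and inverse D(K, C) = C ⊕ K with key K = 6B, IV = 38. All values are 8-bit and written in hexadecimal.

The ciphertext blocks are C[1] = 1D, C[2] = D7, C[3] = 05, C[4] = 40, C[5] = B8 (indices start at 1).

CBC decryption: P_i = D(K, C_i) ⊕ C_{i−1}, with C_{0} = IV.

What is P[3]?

P[3]: D(K, 05) = 6E; 6E ⊕ D7 = B9.

P[3] = B9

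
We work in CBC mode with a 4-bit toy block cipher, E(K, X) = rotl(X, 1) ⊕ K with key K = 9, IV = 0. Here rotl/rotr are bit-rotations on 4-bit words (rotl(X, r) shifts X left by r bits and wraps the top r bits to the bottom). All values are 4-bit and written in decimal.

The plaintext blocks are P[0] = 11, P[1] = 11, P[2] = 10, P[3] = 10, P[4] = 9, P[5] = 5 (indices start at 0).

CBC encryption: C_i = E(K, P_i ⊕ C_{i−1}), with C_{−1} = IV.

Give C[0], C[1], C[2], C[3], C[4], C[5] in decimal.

C[0]: P[0] ⊕ 0 = 11; E(K, 11) = 14.
C[1]: P[1] ⊕ 14 = 5; E(K, 5) = 3.
C[2]: P[2] ⊕ 3 = 9; E(K, 9) = 10.
C[3]: P[3] ⊕ 10 = 0; E(K, 0) = 9.
C[4]: P[4] ⊕ 9 = 0; E(K, 0) = 9.
C[5]: P[5] ⊕ 9 = 12; E(K, 12) = 0.

C[0] = 14, C[1] = 3, C[2] = 10, C[3] = 9, C[4] = 9, C[5] = 0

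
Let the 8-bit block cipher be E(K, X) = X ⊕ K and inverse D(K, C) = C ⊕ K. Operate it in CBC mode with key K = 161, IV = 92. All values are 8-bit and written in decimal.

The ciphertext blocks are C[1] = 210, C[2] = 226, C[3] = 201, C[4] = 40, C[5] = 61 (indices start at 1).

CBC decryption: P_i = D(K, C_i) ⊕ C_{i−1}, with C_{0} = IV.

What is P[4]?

P[4]: D(K, 40) = 137; 137 ⊕ 201 = 64.

P[4] = 64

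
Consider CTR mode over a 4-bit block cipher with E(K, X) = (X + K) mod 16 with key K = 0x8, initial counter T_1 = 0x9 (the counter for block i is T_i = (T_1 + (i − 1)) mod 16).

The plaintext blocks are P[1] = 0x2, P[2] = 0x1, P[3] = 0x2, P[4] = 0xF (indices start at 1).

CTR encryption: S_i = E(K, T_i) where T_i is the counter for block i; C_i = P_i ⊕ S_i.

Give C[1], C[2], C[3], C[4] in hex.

C[1] = 0x3, C[2] = 0x3, C[3] = 0x1, C[4] = 0xB

C[1]: T = 0x9, S = E(K, T) = 0x1; 0x2 ⊕ 0x1 = 0x3.
C[2]: T = 0xA, S = E(K, T) = 0x2; 0x1 ⊕ 0x2 = 0x3.
C[3]: T = 0xB, S = E(K, T) = 0x3; 0x2 ⊕ 0x3 = 0x1.
C[4]: T = 0xC, S = E(K, T) = 0x4; 0xF ⊕ 0x4 = 0xB.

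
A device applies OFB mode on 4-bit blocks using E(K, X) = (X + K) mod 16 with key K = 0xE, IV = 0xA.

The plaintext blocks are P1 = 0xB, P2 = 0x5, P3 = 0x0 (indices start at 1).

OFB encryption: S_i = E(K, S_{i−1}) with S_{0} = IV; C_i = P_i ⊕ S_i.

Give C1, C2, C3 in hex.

C1 = 0x3, C2 = 0x3, C3 = 0x4

C1: S = E(K, 0xA) = 0x8; 0xB ⊕ 0x8 = 0x3.
C2: S = E(K, 0x8) = 0x6; 0x5 ⊕ 0x6 = 0x3.
C3: S = E(K, 0x6) = 0x4; 0x0 ⊕ 0x4 = 0x4.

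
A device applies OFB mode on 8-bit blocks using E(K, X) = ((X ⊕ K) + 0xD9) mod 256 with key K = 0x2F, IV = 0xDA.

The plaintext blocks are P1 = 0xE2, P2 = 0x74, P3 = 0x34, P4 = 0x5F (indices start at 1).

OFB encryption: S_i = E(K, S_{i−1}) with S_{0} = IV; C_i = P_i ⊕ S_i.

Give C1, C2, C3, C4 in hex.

C1 = 0x2C, C2 = 0xCE, C3 = 0x5A, C4 = 0x45

C1: S = E(K, 0xDA) = 0xCE; 0xE2 ⊕ 0xCE = 0x2C.
C2: S = E(K, 0xCE) = 0xBA; 0x74 ⊕ 0xBA = 0xCE.
C3: S = E(K, 0xBA) = 0x6E; 0x34 ⊕ 0x6E = 0x5A.
C4: S = E(K, 0x6E) = 0x1A; 0x5F ⊕ 0x1A = 0x45.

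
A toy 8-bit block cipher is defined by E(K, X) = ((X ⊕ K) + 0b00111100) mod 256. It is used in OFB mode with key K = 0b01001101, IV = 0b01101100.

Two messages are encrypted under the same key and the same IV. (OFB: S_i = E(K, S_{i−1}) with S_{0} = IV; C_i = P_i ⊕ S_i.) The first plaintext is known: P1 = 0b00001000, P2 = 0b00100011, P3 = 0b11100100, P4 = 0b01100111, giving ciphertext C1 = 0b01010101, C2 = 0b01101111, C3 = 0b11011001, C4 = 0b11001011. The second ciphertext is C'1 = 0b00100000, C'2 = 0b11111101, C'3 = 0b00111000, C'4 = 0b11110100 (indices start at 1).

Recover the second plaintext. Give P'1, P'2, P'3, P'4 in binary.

P'1 = 0b01111101, P'2 = 0b10110001, P'3 = 0b00000101, P'4 = 0b01011000

In OFB with a reused IV, both messages share the same keystream S_i, so C_i ⊕ C'_i = P_i ⊕ P'_i and thus P'_i = P_i ⊕ C_i ⊕ C'_i.
P'1: 0b00001000 ⊕ 0b01010101 ⊕ 0b00100000 = 0b01111101.
P'2: 0b00100011 ⊕ 0b01101111 ⊕ 0b11111101 = 0b10110001.
P'3: 0b11100100 ⊕ 0b11011001 ⊕ 0b00111000 = 0b00000101.
P'4: 0b01100111 ⊕ 0b11001011 ⊕ 0b11110100 = 0b01011000.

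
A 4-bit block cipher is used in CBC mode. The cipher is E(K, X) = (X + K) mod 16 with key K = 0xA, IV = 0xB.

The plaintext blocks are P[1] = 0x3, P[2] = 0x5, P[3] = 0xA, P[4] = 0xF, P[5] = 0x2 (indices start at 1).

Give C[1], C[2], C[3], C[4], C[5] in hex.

C[1] = 0x2, C[2] = 0x1, C[3] = 0x5, C[4] = 0x4, C[5] = 0x0

CBC encryption: C_i = E(K, P_i ⊕ C_{i−1}), with C_{0} = IV.
C[1]: P[1] ⊕ 0xB = 0x8; E(K, 0x8) = 0x2.
C[2]: P[2] ⊕ 0x2 = 0x7; E(K, 0x7) = 0x1.
C[3]: P[3] ⊕ 0x1 = 0xB; E(K, 0xB) = 0x5.
C[4]: P[4] ⊕ 0x5 = 0xA; E(K, 0xA) = 0x4.
C[5]: P[5] ⊕ 0x4 = 0x6; E(K, 0x6) = 0x0.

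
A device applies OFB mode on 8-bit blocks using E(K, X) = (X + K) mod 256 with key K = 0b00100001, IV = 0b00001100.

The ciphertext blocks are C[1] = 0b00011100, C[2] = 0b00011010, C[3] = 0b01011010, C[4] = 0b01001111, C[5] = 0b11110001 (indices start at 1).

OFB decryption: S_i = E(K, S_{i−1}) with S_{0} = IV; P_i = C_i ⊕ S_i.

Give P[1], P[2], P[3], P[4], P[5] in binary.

P[1] = 0b00110001, P[2] = 0b01010100, P[3] = 0b00110101, P[4] = 0b11011111, P[5] = 0b01000000

P[1]: S = E(K, 0b00001100) = 0b00101101; 0b00011100 ⊕ 0b00101101 = 0b00110001.
P[2]: S = E(K, 0b00101101) = 0b01001110; 0b00011010 ⊕ 0b01001110 = 0b01010100.
P[3]: S = E(K, 0b01001110) = 0b01101111; 0b01011010 ⊕ 0b01101111 = 0b00110101.
P[4]: S = E(K, 0b01101111) = 0b10010000; 0b01001111 ⊕ 0b10010000 = 0b11011111.
P[5]: S = E(K, 0b10010000) = 0b10110001; 0b11110001 ⊕ 0b10110001 = 0b01000000.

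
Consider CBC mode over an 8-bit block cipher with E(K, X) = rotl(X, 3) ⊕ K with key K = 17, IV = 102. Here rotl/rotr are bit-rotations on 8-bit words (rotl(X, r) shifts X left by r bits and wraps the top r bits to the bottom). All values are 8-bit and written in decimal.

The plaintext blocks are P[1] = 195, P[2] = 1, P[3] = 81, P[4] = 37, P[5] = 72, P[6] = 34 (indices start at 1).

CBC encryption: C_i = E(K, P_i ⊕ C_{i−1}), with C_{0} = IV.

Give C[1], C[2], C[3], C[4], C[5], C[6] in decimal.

C[1]: P[1] ⊕ 102 = 165; E(K, 165) = 60.
C[2]: P[2] ⊕ 60 = 61; E(K, 61) = 248.
C[3]: P[3] ⊕ 248 = 169; E(K, 169) = 92.
C[4]: P[4] ⊕ 92 = 121; E(K, 121) = 218.
C[5]: P[5] ⊕ 218 = 146; E(K, 146) = 133.
C[6]: P[6] ⊕ 133 = 167; E(K, 167) = 44.

C[1] = 60, C[2] = 248, C[3] = 92, C[4] = 218, C[5] = 133, C[6] = 44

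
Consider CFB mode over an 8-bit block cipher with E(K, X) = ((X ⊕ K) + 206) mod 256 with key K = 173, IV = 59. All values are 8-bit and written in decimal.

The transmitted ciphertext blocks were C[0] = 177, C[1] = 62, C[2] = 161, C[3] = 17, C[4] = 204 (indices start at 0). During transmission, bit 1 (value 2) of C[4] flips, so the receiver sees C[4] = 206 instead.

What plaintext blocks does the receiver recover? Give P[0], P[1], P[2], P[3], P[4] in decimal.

P[0] = 213, P[1] = 212, P[2] = 192, P[3] = 203, P[4] = 68

CFB decryption: P_i = C_i ⊕ E(K, C_{i−1}), with C_{−1} = IV.
Only C[4] changed, to 206. In CFB, a change in C_i flips the same bit in P_i and garbles P_{i+1}. Decrypting the received ciphertext:
P[0]: E(K, 59) = 100; 177 ⊕ 100 = 213.
P[1]: E(K, 177) = 234; 62 ⊕ 234 = 212.
P[2]: E(K, 62) = 97; 161 ⊕ 97 = 192.
P[3]: E(K, 161) = 218; 17 ⊕ 218 = 203.
P[4]: E(K, 17) = 138; 206 ⊕ 138 = 68.
Blocks that differ from the original plaintext: P[4].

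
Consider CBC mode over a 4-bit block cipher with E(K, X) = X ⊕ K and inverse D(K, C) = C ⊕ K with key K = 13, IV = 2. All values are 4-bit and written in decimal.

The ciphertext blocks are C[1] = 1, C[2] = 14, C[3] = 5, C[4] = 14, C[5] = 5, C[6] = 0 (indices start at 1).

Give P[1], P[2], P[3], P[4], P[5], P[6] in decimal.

P[1] = 14, P[2] = 2, P[3] = 6, P[4] = 6, P[5] = 6, P[6] = 8

CBC decryption: P_i = D(K, C_i) ⊕ C_{i−1}, with C_{0} = IV.
P[1]: D(K, 1) = 12; 12 ⊕ 2 = 14.
P[2]: D(K, 14) = 3; 3 ⊕ 1 = 2.
P[3]: D(K, 5) = 8; 8 ⊕ 14 = 6.
P[4]: D(K, 14) = 3; 3 ⊕ 5 = 6.
P[5]: D(K, 5) = 8; 8 ⊕ 14 = 6.
P[6]: D(K, 0) = 13; 13 ⊕ 5 = 8.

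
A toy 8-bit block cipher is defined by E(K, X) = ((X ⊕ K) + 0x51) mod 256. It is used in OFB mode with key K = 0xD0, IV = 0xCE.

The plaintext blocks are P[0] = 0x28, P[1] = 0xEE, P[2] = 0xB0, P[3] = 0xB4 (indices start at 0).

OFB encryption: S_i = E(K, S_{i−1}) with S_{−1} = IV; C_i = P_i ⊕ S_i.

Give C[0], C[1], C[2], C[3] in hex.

C[0]: S = E(K, 0xCE) = 0x6F; 0x28 ⊕ 0x6F = 0x47.
C[1]: S = E(K, 0x6F) = 0x10; 0xEE ⊕ 0x10 = 0xFE.
C[2]: S = E(K, 0x10) = 0x11; 0xB0 ⊕ 0x11 = 0xA1.
C[3]: S = E(K, 0x11) = 0x12; 0xB4 ⊕ 0x12 = 0xA6.

C[0] = 0x47, C[1] = 0xFE, C[2] = 0xA1, C[3] = 0xA6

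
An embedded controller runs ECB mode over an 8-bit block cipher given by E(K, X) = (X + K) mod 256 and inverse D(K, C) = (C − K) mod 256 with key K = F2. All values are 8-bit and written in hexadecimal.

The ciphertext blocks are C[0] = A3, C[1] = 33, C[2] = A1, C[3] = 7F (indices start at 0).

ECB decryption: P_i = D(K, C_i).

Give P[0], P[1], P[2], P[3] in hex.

P[0] = B1, P[1] = 41, P[2] = AF, P[3] = 8D

P[0]: D(K, A3) = B1.
P[1]: D(K, 33) = 41.
P[2]: D(K, A1) = AF.
P[3]: D(K, 7F) = 8D.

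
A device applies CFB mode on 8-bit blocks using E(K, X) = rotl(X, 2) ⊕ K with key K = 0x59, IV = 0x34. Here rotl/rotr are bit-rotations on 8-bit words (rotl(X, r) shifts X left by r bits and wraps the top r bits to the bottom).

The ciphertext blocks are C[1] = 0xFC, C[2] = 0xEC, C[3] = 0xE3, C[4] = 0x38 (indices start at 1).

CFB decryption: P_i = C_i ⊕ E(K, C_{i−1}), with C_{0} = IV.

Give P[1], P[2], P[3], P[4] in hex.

P[1]: E(K, 0x34) = 0x89; 0xFC ⊕ 0x89 = 0x75.
P[2]: E(K, 0xFC) = 0xAA; 0xEC ⊕ 0xAA = 0x46.
P[3]: E(K, 0xEC) = 0xEA; 0xE3 ⊕ 0xEA = 0x09.
P[4]: E(K, 0xE3) = 0xD6; 0x38 ⊕ 0xD6 = 0xEE.

P[1] = 0x75, P[2] = 0x46, P[3] = 0x09, P[4] = 0xEE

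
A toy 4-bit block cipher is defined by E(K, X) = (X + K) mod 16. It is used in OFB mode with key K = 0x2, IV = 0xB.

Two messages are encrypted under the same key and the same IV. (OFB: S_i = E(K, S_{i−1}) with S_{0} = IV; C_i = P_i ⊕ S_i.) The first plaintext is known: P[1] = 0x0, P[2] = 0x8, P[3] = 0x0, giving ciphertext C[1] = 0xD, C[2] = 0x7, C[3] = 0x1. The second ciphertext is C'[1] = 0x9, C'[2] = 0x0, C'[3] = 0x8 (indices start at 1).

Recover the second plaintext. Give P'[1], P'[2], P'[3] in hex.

In OFB with a reused IV, both messages share the same keystream S_i, so C_i ⊕ C'_i = P_i ⊕ P'_i and thus P'_i = P_i ⊕ C_i ⊕ C'_i.
P'[1]: 0x0 ⊕ 0xD ⊕ 0x9 = 0x4.
P'[2]: 0x8 ⊕ 0x7 ⊕ 0x0 = 0xF.
P'[3]: 0x0 ⊕ 0x1 ⊕ 0x8 = 0x9.

P'[1] = 0x4, P'[2] = 0xF, P'[3] = 0x9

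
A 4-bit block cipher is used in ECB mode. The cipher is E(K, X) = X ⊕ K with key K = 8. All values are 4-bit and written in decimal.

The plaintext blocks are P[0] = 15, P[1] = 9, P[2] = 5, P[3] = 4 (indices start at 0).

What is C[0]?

C[0] = 7

ECB encryption: C_i = E(K, P_i).
C[0]: E(K, 15) = 7.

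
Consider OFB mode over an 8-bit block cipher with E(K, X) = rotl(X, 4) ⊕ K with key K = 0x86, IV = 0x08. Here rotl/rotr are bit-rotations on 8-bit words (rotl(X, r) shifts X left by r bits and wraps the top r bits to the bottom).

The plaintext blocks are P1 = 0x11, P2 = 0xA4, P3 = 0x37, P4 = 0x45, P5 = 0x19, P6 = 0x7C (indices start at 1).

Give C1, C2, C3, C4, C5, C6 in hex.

C1 = 0x17, C2 = 0x42, C3 = 0xDF, C4 = 0x4D, C5 = 0x1F, C6 = 0x9A

OFB encryption: S_i = E(K, S_{i−1}) with S_{0} = IV; C_i = P_i ⊕ S_i.
C1: S = E(K, 0x08) = 0x06; 0x11 ⊕ 0x06 = 0x17.
C2: S = E(K, 0x06) = 0xE6; 0xA4 ⊕ 0xE6 = 0x42.
C3: S = E(K, 0xE6) = 0xE8; 0x37 ⊕ 0xE8 = 0xDF.
C4: S = E(K, 0xE8) = 0x08; 0x45 ⊕ 0x08 = 0x4D.
C5: S = E(K, 0x08) = 0x06; 0x19 ⊕ 0x06 = 0x1F.
C6: S = E(K, 0x06) = 0xE6; 0x7C ⊕ 0xE6 = 0x9A.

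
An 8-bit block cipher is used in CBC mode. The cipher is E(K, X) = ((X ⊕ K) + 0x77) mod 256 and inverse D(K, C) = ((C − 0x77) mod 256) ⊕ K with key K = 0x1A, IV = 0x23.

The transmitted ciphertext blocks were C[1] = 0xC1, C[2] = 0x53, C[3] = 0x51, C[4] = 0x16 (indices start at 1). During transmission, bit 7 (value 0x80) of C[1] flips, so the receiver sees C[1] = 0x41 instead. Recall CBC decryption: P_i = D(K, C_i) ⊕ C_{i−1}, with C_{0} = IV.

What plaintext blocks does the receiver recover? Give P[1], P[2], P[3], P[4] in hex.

P[1] = 0xF3, P[2] = 0x87, P[3] = 0x93, P[4] = 0xD4

Only C[1] changed, to 0x41. In CBC, a change in C_i garbles P_i and flips the same bit in P_{i+1}. Decrypting the received ciphertext:
P[1]: D(K, 0x41) = 0xD0; 0xD0 ⊕ 0x23 = 0xF3.
P[2]: D(K, 0x53) = 0xC6; 0xC6 ⊕ 0x41 = 0x87.
P[3]: D(K, 0x51) = 0xC0; 0xC0 ⊕ 0x53 = 0x93.
P[4]: D(K, 0x16) = 0x85; 0x85 ⊕ 0x51 = 0xD4.
Blocks that differ from the original plaintext: P[1], P[2].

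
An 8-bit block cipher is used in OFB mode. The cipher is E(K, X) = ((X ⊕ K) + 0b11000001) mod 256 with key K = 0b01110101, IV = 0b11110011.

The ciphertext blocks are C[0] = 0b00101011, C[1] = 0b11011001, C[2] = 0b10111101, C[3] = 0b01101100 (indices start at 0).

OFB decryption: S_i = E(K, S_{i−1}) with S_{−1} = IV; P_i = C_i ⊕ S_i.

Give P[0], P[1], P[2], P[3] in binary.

P[0]: S = E(K, 0b11110011) = 0b01000111; 0b00101011 ⊕ 0b01000111 = 0b01101100.
P[1]: S = E(K, 0b01000111) = 0b11110011; 0b11011001 ⊕ 0b11110011 = 0b00101010.
P[2]: S = E(K, 0b11110011) = 0b01000111; 0b10111101 ⊕ 0b01000111 = 0b11111010.
P[3]: S = E(K, 0b01000111) = 0b11110011; 0b01101100 ⊕ 0b11110011 = 0b10011111.

P[0] = 0b01101100, P[1] = 0b00101010, P[2] = 0b11111010, P[3] = 0b10011111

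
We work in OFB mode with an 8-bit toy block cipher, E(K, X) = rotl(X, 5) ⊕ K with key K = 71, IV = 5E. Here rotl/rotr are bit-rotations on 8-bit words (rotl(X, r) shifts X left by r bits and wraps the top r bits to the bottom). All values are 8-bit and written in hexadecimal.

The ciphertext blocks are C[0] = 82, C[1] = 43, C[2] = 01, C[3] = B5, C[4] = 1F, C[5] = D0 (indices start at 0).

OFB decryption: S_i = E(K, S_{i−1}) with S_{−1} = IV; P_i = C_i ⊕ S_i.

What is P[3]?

P[0]: S = E(K, 5E) = BA; 82 ⊕ BA = 38.
P[1]: S = E(K, BA) = 26; 43 ⊕ 26 = 65.
P[2]: S = E(K, 26) = B5; 01 ⊕ B5 = B4.
P[3]: S = E(K, B5) = C7; B5 ⊕ C7 = 72.

P[3] = 72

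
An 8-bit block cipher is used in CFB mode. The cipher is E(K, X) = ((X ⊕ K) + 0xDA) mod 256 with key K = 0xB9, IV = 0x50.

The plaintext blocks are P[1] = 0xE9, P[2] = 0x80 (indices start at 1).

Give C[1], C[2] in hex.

CFB encryption: C_i = P_i ⊕ E(K, C_{i−1}), with C_{0} = IV.
C[1]: E(K, 0x50) = 0xC3; 0xE9 ⊕ 0xC3 = 0x2A.
C[2]: E(K, 0x2A) = 0x6D; 0x80 ⊕ 0x6D = 0xED.

C[1] = 0x2A, C[2] = 0xED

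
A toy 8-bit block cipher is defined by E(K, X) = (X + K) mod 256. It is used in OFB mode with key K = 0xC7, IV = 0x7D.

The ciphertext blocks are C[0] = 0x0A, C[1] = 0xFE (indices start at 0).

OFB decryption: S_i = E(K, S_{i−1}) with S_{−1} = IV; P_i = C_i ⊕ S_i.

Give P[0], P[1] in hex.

P[0]: S = E(K, 0x7D) = 0x44; 0x0A ⊕ 0x44 = 0x4E.
P[1]: S = E(K, 0x44) = 0x0B; 0xFE ⊕ 0x0B = 0xF5.

P[0] = 0x4E, P[1] = 0xF5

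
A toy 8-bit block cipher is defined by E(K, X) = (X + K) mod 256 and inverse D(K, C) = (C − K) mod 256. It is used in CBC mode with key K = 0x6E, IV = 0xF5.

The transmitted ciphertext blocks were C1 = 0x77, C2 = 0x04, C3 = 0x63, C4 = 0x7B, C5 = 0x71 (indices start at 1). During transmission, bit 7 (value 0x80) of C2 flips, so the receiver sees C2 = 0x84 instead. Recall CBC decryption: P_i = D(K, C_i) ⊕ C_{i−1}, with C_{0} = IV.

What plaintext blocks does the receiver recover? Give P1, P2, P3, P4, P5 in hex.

P1 = 0xFC, P2 = 0x61, P3 = 0x71, P4 = 0x6E, P5 = 0x78

Only C2 changed, to 0x84. In CBC, a change in C_i garbles P_i and flips the same bit in P_{i+1}. Decrypting the received ciphertext:
P1: D(K, 0x77) = 0x09; 0x09 ⊕ 0xF5 = 0xFC.
P2: D(K, 0x84) = 0x16; 0x16 ⊕ 0x77 = 0x61.
P3: D(K, 0x63) = 0xF5; 0xF5 ⊕ 0x84 = 0x71.
P4: D(K, 0x7B) = 0x0D; 0x0D ⊕ 0x63 = 0x6E.
P5: D(K, 0x71) = 0x03; 0x03 ⊕ 0x7B = 0x78.
Blocks that differ from the original plaintext: P2, P3.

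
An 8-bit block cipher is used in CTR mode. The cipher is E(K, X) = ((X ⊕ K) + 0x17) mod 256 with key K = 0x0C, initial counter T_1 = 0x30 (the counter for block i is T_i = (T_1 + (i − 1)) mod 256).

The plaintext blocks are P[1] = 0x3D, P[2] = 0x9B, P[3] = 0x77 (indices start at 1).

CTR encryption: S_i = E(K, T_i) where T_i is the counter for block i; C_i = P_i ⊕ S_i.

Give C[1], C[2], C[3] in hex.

C[1] = 0x6E, C[2] = 0xCF, C[3] = 0x22

C[1]: T = 0x30, S = E(K, T) = 0x53; 0x3D ⊕ 0x53 = 0x6E.
C[2]: T = 0x31, S = E(K, T) = 0x54; 0x9B ⊕ 0x54 = 0xCF.
C[3]: T = 0x32, S = E(K, T) = 0x55; 0x77 ⊕ 0x55 = 0x22.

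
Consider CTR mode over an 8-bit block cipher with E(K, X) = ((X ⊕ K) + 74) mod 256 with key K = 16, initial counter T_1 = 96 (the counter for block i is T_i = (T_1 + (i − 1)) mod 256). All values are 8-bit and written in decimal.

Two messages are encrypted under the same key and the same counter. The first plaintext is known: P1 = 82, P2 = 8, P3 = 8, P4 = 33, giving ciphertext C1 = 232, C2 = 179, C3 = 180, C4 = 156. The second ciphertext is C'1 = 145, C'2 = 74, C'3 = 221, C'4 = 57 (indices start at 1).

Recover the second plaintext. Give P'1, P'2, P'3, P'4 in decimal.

In CTR with a reused counter, both messages share the same keystream S_i, so C_i ⊕ C'_i = P_i ⊕ P'_i and thus P'_i = P_i ⊕ C_i ⊕ C'_i.
P'1: 82 ⊕ 232 ⊕ 145 = 43.
P'2: 8 ⊕ 179 ⊕ 74 = 241.
P'3: 8 ⊕ 180 ⊕ 221 = 97.
P'4: 33 ⊕ 156 ⊕ 57 = 132.

P'1 = 43, P'2 = 241, P'3 = 97, P'4 = 132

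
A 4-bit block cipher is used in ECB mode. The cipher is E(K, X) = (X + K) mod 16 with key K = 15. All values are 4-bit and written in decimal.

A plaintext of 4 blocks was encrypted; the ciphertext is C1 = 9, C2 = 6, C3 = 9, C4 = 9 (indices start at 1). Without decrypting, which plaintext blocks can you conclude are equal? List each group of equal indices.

P1 = P3 = P4

ECB encrypts each block independently with the same key, so equal ciphertext blocks imply equal plaintext blocks.
C1 = C3 = C4 = 9, so P1 = P3 = P4.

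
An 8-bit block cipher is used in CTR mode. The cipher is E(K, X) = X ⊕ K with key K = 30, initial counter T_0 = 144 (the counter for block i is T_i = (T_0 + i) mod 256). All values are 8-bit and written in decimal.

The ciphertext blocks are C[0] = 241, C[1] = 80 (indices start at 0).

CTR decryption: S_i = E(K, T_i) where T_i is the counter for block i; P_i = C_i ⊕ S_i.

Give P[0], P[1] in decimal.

P[0]: T = 144, S = E(K, T) = 142; 241 ⊕ 142 = 127.
P[1]: T = 145, S = E(K, T) = 143; 80 ⊕ 143 = 223.

P[0] = 127, P[1] = 223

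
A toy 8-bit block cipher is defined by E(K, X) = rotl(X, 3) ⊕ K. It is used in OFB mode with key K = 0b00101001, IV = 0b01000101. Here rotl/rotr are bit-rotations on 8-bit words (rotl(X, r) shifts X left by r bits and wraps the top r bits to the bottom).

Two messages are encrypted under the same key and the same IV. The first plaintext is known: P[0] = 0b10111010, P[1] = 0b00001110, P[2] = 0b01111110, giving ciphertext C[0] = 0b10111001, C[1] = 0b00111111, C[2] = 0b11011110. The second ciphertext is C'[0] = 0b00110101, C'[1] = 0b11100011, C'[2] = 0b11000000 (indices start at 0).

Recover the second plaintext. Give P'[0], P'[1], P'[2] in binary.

P'[0] = 0b00110110, P'[1] = 0b11010010, P'[2] = 0b01100000

In OFB with a reused IV, both messages share the same keystream S_i, so C_i ⊕ C'_i = P_i ⊕ P'_i and thus P'_i = P_i ⊕ C_i ⊕ C'_i.
P'[0]: 0b10111010 ⊕ 0b10111001 ⊕ 0b00110101 = 0b00110110.
P'[1]: 0b00001110 ⊕ 0b00111111 ⊕ 0b11100011 = 0b11010010.
P'[2]: 0b01111110 ⊕ 0b11011110 ⊕ 0b11000000 = 0b01100000.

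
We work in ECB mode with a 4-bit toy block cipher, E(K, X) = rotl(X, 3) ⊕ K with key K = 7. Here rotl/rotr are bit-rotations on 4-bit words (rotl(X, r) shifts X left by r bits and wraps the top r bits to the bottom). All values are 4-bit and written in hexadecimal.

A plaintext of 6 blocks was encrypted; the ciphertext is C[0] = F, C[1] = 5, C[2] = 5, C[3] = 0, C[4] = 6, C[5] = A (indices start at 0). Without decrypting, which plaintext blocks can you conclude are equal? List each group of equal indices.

ECB encrypts each block independently with the same key, so equal ciphertext blocks imply equal plaintext blocks.
C[1] = C[2] = 5, so P[1] = P[2].

P[1] = P[2]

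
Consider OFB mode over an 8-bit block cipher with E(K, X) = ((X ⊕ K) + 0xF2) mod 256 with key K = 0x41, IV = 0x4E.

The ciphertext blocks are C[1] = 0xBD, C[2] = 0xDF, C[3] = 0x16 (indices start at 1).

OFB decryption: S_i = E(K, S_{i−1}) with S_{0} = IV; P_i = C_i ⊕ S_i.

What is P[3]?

P[1]: S = E(K, 0x4E) = 0x01; 0xBD ⊕ 0x01 = 0xBC.
P[2]: S = E(K, 0x01) = 0x32; 0xDF ⊕ 0x32 = 0xED.
P[3]: S = E(K, 0x32) = 0x65; 0x16 ⊕ 0x65 = 0x73.

P[3] = 0x73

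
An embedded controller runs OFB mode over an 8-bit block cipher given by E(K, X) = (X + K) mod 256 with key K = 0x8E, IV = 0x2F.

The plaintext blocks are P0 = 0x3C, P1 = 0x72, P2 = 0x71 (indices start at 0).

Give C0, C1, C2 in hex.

C0 = 0x81, C1 = 0x39, C2 = 0xA8

OFB encryption: S_i = E(K, S_{i−1}) with S_{−1} = IV; C_i = P_i ⊕ S_i.
C0: S = E(K, 0x2F) = 0xBD; 0x3C ⊕ 0xBD = 0x81.
C1: S = E(K, 0xBD) = 0x4B; 0x72 ⊕ 0x4B = 0x39.
C2: S = E(K, 0x4B) = 0xD9; 0x71 ⊕ 0xD9 = 0xA8.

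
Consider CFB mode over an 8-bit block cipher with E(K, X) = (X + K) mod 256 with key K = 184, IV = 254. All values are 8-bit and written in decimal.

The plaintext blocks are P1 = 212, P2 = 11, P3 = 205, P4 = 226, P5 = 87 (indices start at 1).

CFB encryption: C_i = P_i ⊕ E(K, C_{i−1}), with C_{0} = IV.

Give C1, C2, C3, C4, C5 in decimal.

C1 = 98, C2 = 17, C3 = 4, C4 = 94, C5 = 65

C1: E(K, 254) = 182; 212 ⊕ 182 = 98.
C2: E(K, 98) = 26; 11 ⊕ 26 = 17.
C3: E(K, 17) = 201; 205 ⊕ 201 = 4.
C4: E(K, 4) = 188; 226 ⊕ 188 = 94.
C5: E(K, 94) = 22; 87 ⊕ 22 = 65.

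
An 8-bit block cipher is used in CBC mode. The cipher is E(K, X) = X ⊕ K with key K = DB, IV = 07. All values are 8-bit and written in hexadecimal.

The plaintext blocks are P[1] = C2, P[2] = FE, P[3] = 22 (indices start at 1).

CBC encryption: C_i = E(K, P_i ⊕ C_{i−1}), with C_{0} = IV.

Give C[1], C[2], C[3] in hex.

C[1] = 1E, C[2] = 3B, C[3] = C2

C[1]: P[1] ⊕ 07 = C5; E(K, C5) = 1E.
C[2]: P[2] ⊕ 1E = E0; E(K, E0) = 3B.
C[3]: P[3] ⊕ 3B = 19; E(K, 19) = C2.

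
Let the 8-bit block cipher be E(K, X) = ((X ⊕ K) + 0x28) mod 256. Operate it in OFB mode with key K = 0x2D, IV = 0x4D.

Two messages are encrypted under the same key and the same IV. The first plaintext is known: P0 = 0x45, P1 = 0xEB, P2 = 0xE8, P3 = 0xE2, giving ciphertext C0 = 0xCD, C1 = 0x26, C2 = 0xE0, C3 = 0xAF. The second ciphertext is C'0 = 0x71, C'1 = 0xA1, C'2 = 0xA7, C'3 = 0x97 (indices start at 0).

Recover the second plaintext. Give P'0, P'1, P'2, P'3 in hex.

P'0 = 0xF9, P'1 = 0x6C, P'2 = 0xAF, P'3 = 0xDA

In OFB with a reused IV, both messages share the same keystream S_i, so C_i ⊕ C'_i = P_i ⊕ P'_i and thus P'_i = P_i ⊕ C_i ⊕ C'_i.
P'0: 0x45 ⊕ 0xCD ⊕ 0x71 = 0xF9.
P'1: 0xEB ⊕ 0x26 ⊕ 0xA1 = 0x6C.
P'2: 0xE8 ⊕ 0xE0 ⊕ 0xA7 = 0xAF.
P'3: 0xE2 ⊕ 0xAF ⊕ 0x97 = 0xDA.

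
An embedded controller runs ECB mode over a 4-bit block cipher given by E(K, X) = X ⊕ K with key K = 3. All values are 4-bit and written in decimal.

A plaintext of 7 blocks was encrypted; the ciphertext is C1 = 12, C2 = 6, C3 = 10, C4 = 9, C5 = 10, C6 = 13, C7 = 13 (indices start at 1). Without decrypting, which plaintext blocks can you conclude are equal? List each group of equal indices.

P3 = P5; P6 = P7

ECB encrypts each block independently with the same key, so equal ciphertext blocks imply equal plaintext blocks.
C3 = C5 = 10, so P3 = P5.
C6 = C7 = 13, so P6 = P7.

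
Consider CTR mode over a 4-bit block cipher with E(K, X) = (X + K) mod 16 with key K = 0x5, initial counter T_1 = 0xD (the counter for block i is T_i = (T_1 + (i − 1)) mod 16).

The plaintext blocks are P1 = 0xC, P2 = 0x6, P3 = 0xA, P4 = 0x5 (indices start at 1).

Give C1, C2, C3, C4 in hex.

CTR encryption: S_i = E(K, T_i) where T_i is the counter for block i; C_i = P_i ⊕ S_i.
C1: T = 0xD, S = E(K, T) = 0x2; 0xC ⊕ 0x2 = 0xE.
C2: T = 0xE, S = E(K, T) = 0x3; 0x6 ⊕ 0x3 = 0x5.
C3: T = 0xF, S = E(K, T) = 0x4; 0xA ⊕ 0x4 = 0xE.
C4: T = 0x0, S = E(K, T) = 0x5; 0x5 ⊕ 0x5 = 0x0.

C1 = 0xE, C2 = 0x5, C3 = 0xE, C4 = 0x0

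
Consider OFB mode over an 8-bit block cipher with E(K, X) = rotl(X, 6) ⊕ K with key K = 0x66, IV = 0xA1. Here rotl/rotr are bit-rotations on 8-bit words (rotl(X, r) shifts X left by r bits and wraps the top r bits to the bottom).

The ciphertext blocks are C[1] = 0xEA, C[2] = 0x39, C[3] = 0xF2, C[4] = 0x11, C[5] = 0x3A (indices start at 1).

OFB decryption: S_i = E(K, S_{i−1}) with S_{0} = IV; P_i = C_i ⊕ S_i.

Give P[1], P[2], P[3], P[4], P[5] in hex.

P[1] = 0xE4, P[2] = 0xDC, P[3] = 0xED, P[4] = 0xB0, P[5] = 0x34

P[1]: S = E(K, 0xA1) = 0x0E; 0xEA ⊕ 0x0E = 0xE4.
P[2]: S = E(K, 0x0E) = 0xE5; 0x39 ⊕ 0xE5 = 0xDC.
P[3]: S = E(K, 0xE5) = 0x1F; 0xF2 ⊕ 0x1F = 0xED.
P[4]: S = E(K, 0x1F) = 0xA1; 0x11 ⊕ 0xA1 = 0xB0.
P[5]: S = E(K, 0xA1) = 0x0E; 0x3A ⊕ 0x0E = 0x34.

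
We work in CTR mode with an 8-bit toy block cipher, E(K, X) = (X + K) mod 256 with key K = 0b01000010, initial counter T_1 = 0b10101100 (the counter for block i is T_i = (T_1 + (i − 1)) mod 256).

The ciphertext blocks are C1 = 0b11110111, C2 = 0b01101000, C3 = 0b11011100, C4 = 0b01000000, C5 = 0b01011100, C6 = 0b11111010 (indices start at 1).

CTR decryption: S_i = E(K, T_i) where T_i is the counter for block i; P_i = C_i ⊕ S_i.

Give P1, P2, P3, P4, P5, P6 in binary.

P1: T = 0b10101100, S = E(K, T) = 0b11101110; 0b11110111 ⊕ 0b11101110 = 0b00011001.
P2: T = 0b10101101, S = E(K, T) = 0b11101111; 0b01101000 ⊕ 0b11101111 = 0b10000111.
P3: T = 0b10101110, S = E(K, T) = 0b11110000; 0b11011100 ⊕ 0b11110000 = 0b00101100.
P4: T = 0b10101111, S = E(K, T) = 0b11110001; 0b01000000 ⊕ 0b11110001 = 0b10110001.
P5: T = 0b10110000, S = E(K, T) = 0b11110010; 0b01011100 ⊕ 0b11110010 = 0b10101110.
P6: T = 0b10110001, S = E(K, T) = 0b11110011; 0b11111010 ⊕ 0b11110011 = 0b00001001.

P1 = 0b00011001, P2 = 0b10000111, P3 = 0b00101100, P4 = 0b10110001, P5 = 0b10101110, P6 = 0b00001001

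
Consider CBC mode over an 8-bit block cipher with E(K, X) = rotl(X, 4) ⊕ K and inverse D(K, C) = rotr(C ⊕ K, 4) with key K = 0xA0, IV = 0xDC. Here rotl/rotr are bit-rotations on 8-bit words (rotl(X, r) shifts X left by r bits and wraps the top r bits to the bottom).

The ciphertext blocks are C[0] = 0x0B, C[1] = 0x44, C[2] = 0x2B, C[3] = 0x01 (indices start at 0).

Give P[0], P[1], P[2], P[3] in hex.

P[0] = 0x66, P[1] = 0x45, P[2] = 0xFC, P[3] = 0x31

CBC decryption: P_i = D(K, C_i) ⊕ C_{i−1}, with C_{−1} = IV.
P[0]: D(K, 0x0B) = 0xBA; 0xBA ⊕ 0xDC = 0x66.
P[1]: D(K, 0x44) = 0x4E; 0x4E ⊕ 0x0B = 0x45.
P[2]: D(K, 0x2B) = 0xB8; 0xB8 ⊕ 0x44 = 0xFC.
P[3]: D(K, 0x01) = 0x1A; 0x1A ⊕ 0x2B = 0x31.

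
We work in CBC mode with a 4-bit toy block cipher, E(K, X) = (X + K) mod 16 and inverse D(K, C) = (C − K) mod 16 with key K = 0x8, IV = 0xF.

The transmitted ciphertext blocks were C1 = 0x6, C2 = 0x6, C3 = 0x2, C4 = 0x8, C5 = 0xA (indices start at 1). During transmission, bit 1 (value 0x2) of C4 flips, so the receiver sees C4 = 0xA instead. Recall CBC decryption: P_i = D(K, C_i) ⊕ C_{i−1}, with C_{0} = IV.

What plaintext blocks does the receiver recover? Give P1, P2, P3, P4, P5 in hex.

Only C4 changed, to 0xA. In CBC, a change in C_i garbles P_i and flips the same bit in P_{i+1}. Decrypting the received ciphertext:
P1: D(K, 0x6) = 0xE; 0xE ⊕ 0xF = 0x1.
P2: D(K, 0x6) = 0xE; 0xE ⊕ 0x6 = 0x8.
P3: D(K, 0x2) = 0xA; 0xA ⊕ 0x6 = 0xC.
P4: D(K, 0xA) = 0x2; 0x2 ⊕ 0x2 = 0x0.
P5: D(K, 0xA) = 0x2; 0x2 ⊕ 0xA = 0x8.
Blocks that differ from the original plaintext: P4, P5.

P1 = 0x1, P2 = 0x8, P3 = 0xC, P4 = 0x0, P5 = 0x8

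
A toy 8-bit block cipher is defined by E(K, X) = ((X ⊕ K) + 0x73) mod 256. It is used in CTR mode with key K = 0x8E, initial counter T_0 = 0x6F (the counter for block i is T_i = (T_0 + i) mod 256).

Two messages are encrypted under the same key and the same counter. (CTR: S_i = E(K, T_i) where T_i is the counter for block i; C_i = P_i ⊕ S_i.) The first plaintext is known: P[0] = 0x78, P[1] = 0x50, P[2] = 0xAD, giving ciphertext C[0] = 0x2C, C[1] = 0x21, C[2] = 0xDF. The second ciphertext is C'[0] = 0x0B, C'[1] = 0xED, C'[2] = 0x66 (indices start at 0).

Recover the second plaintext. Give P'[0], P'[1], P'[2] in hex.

In CTR with a reused counter, both messages share the same keystream S_i, so C_i ⊕ C'_i = P_i ⊕ P'_i and thus P'_i = P_i ⊕ C_i ⊕ C'_i.
P'[0]: 0x78 ⊕ 0x2C ⊕ 0x0B = 0x5F.
P'[1]: 0x50 ⊕ 0x21 ⊕ 0xED = 0x9C.
P'[2]: 0xAD ⊕ 0xDF ⊕ 0x66 = 0x14.

P'[0] = 0x5F, P'[1] = 0x9C, P'[2] = 0x14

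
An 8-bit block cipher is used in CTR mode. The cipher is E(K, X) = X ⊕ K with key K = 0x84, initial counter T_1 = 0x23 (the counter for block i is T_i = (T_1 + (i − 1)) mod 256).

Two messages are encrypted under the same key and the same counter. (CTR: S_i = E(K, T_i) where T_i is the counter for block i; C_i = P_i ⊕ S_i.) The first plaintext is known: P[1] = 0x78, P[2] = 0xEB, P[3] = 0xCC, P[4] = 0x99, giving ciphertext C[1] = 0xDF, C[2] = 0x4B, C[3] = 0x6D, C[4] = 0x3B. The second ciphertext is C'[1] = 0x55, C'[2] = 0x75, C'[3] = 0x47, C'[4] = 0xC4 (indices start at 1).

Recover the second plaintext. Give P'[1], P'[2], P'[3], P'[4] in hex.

In CTR with a reused counter, both messages share the same keystream S_i, so C_i ⊕ C'_i = P_i ⊕ P'_i and thus P'_i = P_i ⊕ C_i ⊕ C'_i.
P'[1]: 0x78 ⊕ 0xDF ⊕ 0x55 = 0xF2.
P'[2]: 0xEB ⊕ 0x4B ⊕ 0x75 = 0xD5.
P'[3]: 0xCC ⊕ 0x6D ⊕ 0x47 = 0xE6.
P'[4]: 0x99 ⊕ 0x3B ⊕ 0xC4 = 0x66.

P'[1] = 0xF2, P'[2] = 0xD5, P'[3] = 0xE6, P'[4] = 0x66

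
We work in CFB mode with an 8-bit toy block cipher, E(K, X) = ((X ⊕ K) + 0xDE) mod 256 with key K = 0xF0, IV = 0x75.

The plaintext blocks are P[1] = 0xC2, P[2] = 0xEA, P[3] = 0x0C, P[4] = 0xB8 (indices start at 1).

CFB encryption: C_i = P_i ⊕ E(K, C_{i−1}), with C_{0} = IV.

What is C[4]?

C[1]: E(K, 0x75) = 0x63; 0xC2 ⊕ 0x63 = 0xA1.
C[2]: E(K, 0xA1) = 0x2F; 0xEA ⊕ 0x2F = 0xC5.
C[3]: E(K, 0xC5) = 0x13; 0x0C ⊕ 0x13 = 0x1F.
C[4]: E(K, 0x1F) = 0xCD; 0xB8 ⊕ 0xCD = 0x75.

C[4] = 0x75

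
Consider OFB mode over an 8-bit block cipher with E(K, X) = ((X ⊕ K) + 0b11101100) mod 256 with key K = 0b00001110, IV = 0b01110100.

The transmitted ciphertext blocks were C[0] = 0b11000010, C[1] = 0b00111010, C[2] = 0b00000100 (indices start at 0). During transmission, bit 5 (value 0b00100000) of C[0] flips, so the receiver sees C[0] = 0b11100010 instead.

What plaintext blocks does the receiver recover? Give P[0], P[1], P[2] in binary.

P[0] = 0b10000100, P[1] = 0b01101110, P[2] = 0b01000010

OFB decryption: S_i = E(K, S_{i−1}) with S_{−1} = IV; P_i = C_i ⊕ S_i.
Only C[0] changed, to 0b11100010. In OFB, a change in C_i flips the same bit in P_i only; the keystream is unaffected. Decrypting the received ciphertext:
P[0]: S = E(K, 0b01110100) = 0b01100110; 0b11100010 ⊕ 0b01100110 = 0b10000100.
P[1]: S = E(K, 0b01100110) = 0b01010100; 0b00111010 ⊕ 0b01010100 = 0b01101110.
P[2]: S = E(K, 0b01010100) = 0b01000110; 0b00000100 ⊕ 0b01000110 = 0b01000010.
Blocks that differ from the original plaintext: P[0].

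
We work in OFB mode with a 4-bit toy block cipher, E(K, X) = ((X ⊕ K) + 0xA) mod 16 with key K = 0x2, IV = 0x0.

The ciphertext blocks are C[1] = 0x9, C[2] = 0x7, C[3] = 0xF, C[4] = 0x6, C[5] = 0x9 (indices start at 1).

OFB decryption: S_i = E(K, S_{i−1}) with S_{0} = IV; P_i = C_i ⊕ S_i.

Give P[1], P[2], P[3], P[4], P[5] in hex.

P[1]: S = E(K, 0x0) = 0xC; 0x9 ⊕ 0xC = 0x5.
P[2]: S = E(K, 0xC) = 0x8; 0x7 ⊕ 0x8 = 0xF.
P[3]: S = E(K, 0x8) = 0x4; 0xF ⊕ 0x4 = 0xB.
P[4]: S = E(K, 0x4) = 0x0; 0x6 ⊕ 0x0 = 0x6.
P[5]: S = E(K, 0x0) = 0xC; 0x9 ⊕ 0xC = 0x5.

P[1] = 0x5, P[2] = 0xF, P[3] = 0xB, P[4] = 0x6, P[5] = 0x5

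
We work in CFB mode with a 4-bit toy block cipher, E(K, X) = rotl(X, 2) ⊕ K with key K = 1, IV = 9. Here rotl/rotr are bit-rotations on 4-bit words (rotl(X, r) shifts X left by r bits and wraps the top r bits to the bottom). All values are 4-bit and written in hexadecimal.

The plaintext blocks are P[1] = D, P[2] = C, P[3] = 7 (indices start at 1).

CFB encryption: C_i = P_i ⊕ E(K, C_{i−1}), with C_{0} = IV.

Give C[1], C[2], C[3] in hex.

C[1]: E(K, 9) = 7; D ⊕ 7 = A.
C[2]: E(K, A) = B; C ⊕ B = 7.
C[3]: E(K, 7) = C; 7 ⊕ C = B.

C[1] = A, C[2] = 7, C[3] = B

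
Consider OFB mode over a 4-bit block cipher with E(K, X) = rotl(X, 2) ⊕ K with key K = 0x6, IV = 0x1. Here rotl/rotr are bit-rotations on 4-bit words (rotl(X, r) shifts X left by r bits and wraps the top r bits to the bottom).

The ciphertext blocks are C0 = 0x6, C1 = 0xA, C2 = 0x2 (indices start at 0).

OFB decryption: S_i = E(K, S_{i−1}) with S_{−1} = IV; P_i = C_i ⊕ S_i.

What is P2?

P2 = 0xF

P0: S = E(K, 0x1) = 0x2; 0x6 ⊕ 0x2 = 0x4.
P1: S = E(K, 0x2) = 0xE; 0xA ⊕ 0xE = 0x4.
P2: S = E(K, 0xE) = 0xD; 0x2 ⊕ 0xD = 0xF.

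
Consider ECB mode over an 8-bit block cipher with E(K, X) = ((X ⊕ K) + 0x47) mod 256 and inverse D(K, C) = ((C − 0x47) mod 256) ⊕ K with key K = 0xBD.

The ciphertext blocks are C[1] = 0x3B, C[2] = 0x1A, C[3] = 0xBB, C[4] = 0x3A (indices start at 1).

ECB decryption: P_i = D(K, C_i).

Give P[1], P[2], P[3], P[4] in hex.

P[1] = 0x49, P[2] = 0x6E, P[3] = 0xC9, P[4] = 0x4E

P[1]: D(K, 0x3B) = 0x49.
P[2]: D(K, 0x1A) = 0x6E.
P[3]: D(K, 0xBB) = 0xC9.
P[4]: D(K, 0x3A) = 0x4E.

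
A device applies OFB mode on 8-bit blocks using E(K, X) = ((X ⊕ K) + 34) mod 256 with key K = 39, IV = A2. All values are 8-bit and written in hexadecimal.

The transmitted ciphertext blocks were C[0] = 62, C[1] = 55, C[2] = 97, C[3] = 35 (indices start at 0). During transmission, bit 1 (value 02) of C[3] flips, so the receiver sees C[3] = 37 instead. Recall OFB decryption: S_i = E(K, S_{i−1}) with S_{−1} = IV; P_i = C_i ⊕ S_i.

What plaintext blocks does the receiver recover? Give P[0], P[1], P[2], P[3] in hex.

Only C[3] changed, to 37. In OFB, a change in C_i flips the same bit in P_i only; the keystream is unaffected. Decrypting the received ciphertext:
P[0]: S = E(K, A2) = CF; 62 ⊕ CF = AD.
P[1]: S = E(K, CF) = 2A; 55 ⊕ 2A = 7F.
P[2]: S = E(K, 2A) = 47; 97 ⊕ 47 = D0.
P[3]: S = E(K, 47) = B2; 37 ⊕ B2 = 85.
Blocks that differ from the original plaintext: P[3].

P[0] = AD, P[1] = 7F, P[2] = D0, P[3] = 85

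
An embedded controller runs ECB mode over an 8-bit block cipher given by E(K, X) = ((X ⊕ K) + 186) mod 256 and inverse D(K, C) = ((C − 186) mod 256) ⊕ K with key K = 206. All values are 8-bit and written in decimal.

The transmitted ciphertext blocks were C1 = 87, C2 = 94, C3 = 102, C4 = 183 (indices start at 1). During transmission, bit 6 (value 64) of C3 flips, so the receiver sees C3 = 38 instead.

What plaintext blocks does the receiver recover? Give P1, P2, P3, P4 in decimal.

ECB decryption: P_i = D(K, C_i).
Only C3 changed, to 38. In ECB, a change in C_i affects only P_i. Decrypting the received ciphertext:
P1: D(K, 87) = 83.
P2: D(K, 94) = 106.
P3: D(K, 38) = 162.
P4: D(K, 183) = 51.
Blocks that differ from the original plaintext: P3.

P1 = 83, P2 = 106, P3 = 162, P4 = 51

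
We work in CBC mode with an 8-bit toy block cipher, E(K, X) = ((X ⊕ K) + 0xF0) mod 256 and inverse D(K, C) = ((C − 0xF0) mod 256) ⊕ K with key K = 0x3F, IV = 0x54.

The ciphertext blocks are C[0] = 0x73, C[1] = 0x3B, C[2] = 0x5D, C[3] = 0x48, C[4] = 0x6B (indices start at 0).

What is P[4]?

CBC decryption: P_i = D(K, C_i) ⊕ C_{i−1}, with C_{−1} = IV.
P[4]: D(K, 0x6B) = 0x44; 0x44 ⊕ 0x48 = 0x0C.

P[4] = 0x0C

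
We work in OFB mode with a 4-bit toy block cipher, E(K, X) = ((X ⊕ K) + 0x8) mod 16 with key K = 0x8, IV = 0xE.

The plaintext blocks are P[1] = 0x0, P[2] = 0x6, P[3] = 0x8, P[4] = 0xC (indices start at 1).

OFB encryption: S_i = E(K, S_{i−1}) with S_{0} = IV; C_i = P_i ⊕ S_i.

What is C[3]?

C[1]: S = E(K, 0xE) = 0xE; 0x0 ⊕ 0xE = 0xE.
C[2]: S = E(K, 0xE) = 0xE; 0x6 ⊕ 0xE = 0x8.
C[3]: S = E(K, 0xE) = 0xE; 0x8 ⊕ 0xE = 0x6.

C[3] = 0x6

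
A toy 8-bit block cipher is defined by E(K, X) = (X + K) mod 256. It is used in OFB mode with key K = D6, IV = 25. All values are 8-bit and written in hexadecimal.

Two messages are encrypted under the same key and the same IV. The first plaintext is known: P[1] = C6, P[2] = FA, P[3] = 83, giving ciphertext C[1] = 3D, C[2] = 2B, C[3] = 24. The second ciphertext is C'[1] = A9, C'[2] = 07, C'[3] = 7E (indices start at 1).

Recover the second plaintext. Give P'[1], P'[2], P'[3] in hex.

P'[1] = 52, P'[2] = D6, P'[3] = D9

In OFB with a reused IV, both messages share the same keystream S_i, so C_i ⊕ C'_i = P_i ⊕ P'_i and thus P'_i = P_i ⊕ C_i ⊕ C'_i.
P'[1]: C6 ⊕ 3D ⊕ A9 = 52.
P'[2]: FA ⊕ 2B ⊕ 07 = D6.
P'[3]: 83 ⊕ 24 ⊕ 7E = D9.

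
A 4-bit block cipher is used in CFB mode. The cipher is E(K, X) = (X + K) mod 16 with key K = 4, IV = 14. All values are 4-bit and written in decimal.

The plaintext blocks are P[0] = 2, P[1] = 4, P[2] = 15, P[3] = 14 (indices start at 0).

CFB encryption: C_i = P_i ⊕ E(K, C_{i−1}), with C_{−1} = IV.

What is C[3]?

C[0]: E(K, 14) = 2; 2 ⊕ 2 = 0.
C[1]: E(K, 0) = 4; 4 ⊕ 4 = 0.
C[2]: E(K, 0) = 4; 15 ⊕ 4 = 11.
C[3]: E(K, 11) = 15; 14 ⊕ 15 = 1.

C[3] = 1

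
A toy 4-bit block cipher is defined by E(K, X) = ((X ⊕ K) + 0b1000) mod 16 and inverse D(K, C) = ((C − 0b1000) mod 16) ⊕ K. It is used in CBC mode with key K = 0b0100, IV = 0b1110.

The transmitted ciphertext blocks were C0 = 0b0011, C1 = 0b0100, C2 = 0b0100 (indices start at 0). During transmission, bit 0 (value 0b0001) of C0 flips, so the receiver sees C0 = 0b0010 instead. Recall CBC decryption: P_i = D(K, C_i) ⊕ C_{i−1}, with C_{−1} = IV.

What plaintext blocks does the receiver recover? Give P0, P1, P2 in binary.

Only C0 changed, to 0b0010. In CBC, a change in C_i garbles P_i and flips the same bit in P_{i+1}. Decrypting the received ciphertext:
P0: D(K, 0b0010) = 0b1110; 0b1110 ⊕ 0b1110 = 0b0000.
P1: D(K, 0b0100) = 0b1000; 0b1000 ⊕ 0b0010 = 0b1010.
P2: D(K, 0b0100) = 0b1000; 0b1000 ⊕ 0b0100 = 0b1100.
Blocks that differ from the original plaintext: P0, P1.

P0 = 0b0000, P1 = 0b1010, P2 = 0b1100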